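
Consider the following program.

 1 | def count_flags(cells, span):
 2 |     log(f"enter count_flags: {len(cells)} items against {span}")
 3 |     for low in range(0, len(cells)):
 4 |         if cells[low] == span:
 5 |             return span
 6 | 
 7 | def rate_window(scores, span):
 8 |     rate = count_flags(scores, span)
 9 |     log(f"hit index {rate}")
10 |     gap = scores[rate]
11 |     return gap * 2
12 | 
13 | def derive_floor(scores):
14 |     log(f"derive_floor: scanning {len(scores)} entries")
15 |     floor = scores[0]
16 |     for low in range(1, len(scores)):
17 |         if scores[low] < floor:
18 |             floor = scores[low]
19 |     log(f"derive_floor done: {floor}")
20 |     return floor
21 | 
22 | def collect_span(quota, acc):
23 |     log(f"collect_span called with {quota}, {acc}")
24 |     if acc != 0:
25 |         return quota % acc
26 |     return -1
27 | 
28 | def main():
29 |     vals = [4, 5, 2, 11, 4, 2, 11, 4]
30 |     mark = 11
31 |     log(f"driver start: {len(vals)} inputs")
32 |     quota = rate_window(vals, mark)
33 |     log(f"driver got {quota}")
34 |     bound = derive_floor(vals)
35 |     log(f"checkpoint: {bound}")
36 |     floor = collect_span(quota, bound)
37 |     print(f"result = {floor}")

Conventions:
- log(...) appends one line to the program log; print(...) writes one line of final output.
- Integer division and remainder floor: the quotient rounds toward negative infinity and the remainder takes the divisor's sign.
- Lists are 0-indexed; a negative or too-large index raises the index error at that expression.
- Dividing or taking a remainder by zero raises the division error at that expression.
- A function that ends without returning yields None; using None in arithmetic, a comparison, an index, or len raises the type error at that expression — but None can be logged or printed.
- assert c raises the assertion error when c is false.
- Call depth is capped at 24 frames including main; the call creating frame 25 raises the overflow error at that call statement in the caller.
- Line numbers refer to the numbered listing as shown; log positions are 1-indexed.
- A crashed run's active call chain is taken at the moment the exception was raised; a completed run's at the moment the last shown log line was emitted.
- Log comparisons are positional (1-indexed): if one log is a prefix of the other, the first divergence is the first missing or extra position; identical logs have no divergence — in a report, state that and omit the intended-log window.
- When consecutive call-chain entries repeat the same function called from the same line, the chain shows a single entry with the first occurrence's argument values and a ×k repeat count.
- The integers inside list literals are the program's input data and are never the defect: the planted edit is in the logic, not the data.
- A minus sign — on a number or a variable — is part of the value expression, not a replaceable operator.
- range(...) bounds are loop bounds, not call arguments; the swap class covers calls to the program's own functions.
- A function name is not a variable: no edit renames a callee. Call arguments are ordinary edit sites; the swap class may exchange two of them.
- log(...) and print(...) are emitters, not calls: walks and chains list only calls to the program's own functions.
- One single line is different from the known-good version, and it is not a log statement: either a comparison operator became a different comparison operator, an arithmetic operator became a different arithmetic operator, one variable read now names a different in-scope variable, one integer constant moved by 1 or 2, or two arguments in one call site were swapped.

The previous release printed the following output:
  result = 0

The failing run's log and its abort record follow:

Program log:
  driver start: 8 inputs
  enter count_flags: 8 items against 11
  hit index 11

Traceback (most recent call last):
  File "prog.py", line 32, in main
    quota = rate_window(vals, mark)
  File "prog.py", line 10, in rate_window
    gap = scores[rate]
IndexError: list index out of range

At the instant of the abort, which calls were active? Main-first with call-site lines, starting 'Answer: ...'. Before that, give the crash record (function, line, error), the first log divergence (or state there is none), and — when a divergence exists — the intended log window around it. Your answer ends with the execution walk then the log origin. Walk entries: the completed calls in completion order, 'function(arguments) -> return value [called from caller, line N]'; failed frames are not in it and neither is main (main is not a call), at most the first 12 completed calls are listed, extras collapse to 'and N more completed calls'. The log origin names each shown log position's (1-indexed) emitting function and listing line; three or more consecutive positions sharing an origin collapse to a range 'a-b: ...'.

Answer: main -> rate_window (called at line 32).
Core observation: The earliest visible damage is log position 3 — 'hit index 11' rather than the intended 'hit index 3'.
Crash: rate_window, line 10, IndexError.
First divergence: position 3 — shown 'hit index 11', intended 'hit index 3'.
Intended log window:
  1: driver start: 8 inputs
  2: enter count_flags: 8 items against 11
  3: hit index 3
  4: driver got 22
Execution walk:
  count_flags([4, 5, 2, 11, 4, 2, 11, 4], 11) -> 11  [called from rate_window, line 8]
Log origin:
  1: emitted by main (line 31)
  2: emitted by count_flags (line 2)
  3: emitted by rate_window (line 9)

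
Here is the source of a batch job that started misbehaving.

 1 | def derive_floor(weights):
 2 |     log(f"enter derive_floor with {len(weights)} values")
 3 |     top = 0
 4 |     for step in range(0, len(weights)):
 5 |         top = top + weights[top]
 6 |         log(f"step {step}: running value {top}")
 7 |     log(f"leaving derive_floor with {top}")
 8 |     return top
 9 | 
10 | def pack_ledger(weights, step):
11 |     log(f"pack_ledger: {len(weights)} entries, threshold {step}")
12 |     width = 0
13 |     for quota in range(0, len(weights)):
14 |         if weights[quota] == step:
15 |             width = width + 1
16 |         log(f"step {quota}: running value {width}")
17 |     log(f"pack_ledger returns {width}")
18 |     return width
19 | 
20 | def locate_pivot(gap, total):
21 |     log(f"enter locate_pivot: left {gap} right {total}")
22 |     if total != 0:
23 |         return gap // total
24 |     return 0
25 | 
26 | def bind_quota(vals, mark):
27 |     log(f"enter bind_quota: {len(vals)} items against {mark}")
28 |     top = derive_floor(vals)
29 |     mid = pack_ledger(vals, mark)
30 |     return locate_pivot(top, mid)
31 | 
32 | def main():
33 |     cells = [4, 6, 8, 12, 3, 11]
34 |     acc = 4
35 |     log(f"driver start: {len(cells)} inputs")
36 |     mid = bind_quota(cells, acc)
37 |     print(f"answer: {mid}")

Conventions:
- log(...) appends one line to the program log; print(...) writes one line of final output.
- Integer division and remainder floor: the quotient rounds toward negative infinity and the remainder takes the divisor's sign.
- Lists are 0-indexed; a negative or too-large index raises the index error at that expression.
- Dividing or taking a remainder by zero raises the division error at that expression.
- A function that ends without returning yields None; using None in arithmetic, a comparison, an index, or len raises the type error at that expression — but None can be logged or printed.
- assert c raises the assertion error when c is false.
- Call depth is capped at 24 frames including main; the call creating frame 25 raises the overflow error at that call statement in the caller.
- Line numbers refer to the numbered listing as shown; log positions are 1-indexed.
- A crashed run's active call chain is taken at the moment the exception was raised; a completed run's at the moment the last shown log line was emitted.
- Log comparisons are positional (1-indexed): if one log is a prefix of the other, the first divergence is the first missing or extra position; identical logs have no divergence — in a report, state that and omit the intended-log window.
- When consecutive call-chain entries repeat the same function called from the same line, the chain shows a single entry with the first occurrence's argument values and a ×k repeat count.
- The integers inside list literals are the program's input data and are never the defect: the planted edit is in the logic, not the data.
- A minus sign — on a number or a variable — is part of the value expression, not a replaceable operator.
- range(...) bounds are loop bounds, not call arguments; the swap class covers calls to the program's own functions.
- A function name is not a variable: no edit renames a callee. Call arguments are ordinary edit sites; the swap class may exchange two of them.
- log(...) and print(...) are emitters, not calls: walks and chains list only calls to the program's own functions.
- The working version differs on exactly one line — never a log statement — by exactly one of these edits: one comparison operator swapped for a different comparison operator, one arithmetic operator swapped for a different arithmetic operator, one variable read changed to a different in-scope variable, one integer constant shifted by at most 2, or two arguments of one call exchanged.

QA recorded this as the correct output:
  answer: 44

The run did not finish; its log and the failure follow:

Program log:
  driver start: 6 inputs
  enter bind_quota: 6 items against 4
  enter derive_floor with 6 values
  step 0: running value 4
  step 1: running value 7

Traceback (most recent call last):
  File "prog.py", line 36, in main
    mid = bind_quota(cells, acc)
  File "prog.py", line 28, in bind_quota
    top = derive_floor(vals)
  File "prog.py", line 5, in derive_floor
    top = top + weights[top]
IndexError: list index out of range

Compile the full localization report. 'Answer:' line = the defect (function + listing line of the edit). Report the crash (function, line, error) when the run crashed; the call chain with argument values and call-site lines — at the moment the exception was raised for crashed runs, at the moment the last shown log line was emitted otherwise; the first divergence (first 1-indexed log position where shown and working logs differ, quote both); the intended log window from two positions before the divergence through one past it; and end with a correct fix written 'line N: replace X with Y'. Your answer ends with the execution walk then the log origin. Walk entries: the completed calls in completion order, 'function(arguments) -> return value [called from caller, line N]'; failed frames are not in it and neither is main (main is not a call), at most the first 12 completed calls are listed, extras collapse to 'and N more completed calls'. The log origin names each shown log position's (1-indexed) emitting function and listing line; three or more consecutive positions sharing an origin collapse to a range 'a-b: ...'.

Answer: the defect is in derive_floor at line 5.
The tell: Everything matches until log position 5, which reads 'step 1: running value 7' in place of 'step 1: running value 10'.
Crash: derive_floor, line 5, IndexError.
Call chain: main -> bind_quota([4, 6, 8, 12, 3, 11], 4) (called at line 36) -> derive_floor([4, 6, 8, 12, 3, 11]) (called at line 28).
First divergence: position 5 — the shown line 'step 1: running value 7' should read 'step 1: running value 10'.
Intended log window:
  3: enter derive_floor with 6 values
  4: step 0: running value 4
  5: step 1: running value 10
  6: step 2: running value 18
Execution walk:
  (no call completed)
Origin of each log line:
  1: logged in main at line 35
  2: logged in bind_quota at line 27
  3: logged in derive_floor at line 2
  4: logged in derive_floor at line 6
  5: logged in derive_floor at line 6
A correct fix: line 5: replace `weights[top]` with `weights[step]`.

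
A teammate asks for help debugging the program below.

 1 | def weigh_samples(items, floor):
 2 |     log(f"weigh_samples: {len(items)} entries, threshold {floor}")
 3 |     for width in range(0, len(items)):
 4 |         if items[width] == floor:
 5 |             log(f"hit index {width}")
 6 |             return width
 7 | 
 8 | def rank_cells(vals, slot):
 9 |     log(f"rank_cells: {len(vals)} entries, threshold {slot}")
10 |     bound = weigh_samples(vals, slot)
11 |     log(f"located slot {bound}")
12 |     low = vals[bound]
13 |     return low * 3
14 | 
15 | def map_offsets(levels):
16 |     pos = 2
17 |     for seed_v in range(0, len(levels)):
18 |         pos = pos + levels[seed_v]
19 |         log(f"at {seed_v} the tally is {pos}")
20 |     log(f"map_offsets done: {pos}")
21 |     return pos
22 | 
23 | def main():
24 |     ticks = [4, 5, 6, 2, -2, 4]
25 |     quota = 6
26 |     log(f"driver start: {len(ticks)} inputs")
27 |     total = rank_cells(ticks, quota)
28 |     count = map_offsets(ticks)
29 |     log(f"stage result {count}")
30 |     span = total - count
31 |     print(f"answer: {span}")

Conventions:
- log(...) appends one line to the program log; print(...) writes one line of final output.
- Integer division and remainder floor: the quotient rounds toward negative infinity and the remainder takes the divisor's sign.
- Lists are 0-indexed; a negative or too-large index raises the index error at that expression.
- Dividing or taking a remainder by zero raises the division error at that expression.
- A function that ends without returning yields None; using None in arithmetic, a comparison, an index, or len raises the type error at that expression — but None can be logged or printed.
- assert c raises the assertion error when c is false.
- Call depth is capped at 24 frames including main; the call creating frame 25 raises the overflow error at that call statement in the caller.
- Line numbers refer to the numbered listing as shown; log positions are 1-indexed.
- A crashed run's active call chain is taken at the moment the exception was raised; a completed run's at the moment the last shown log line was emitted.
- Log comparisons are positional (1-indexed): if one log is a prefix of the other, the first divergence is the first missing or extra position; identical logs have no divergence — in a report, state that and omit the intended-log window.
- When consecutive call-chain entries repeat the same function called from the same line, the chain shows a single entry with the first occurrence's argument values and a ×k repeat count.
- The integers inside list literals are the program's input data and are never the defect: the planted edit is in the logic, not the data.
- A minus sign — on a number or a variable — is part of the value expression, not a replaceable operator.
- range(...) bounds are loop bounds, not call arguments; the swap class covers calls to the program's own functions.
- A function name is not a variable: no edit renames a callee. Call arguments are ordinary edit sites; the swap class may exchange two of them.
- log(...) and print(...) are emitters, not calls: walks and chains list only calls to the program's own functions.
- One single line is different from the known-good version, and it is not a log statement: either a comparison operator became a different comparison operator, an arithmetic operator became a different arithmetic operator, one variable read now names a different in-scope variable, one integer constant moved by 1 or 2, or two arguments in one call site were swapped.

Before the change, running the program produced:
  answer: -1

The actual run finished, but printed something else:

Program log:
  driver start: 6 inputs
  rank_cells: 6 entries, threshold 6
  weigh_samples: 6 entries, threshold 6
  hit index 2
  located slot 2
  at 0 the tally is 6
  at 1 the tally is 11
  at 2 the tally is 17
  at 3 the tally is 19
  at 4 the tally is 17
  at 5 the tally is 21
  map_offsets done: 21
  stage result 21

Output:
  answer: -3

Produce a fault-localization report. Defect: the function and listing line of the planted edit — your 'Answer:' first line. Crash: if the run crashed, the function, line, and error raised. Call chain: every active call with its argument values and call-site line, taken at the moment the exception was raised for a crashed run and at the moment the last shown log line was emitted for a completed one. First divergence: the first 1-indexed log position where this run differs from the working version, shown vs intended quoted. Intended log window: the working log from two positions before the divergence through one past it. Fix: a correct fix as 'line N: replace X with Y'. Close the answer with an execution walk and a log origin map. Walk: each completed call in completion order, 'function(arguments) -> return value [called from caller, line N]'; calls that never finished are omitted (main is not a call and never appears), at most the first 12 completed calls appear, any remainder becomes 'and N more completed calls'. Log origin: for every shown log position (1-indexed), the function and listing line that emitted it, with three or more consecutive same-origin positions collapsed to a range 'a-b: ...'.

Answer: the defect is in map_offsets at line 16.
Key observation: Log line 6 is where behavior first shows: 'at 0 the tally is 6' appears instead of 'at 0 the tally is 4'.
Call chain: main.
First divergence: at position 6 the run shows 'at 0 the tally is 6' where the working version logs 'at 0 the tally is 4'.
Intended log window:
  4: hit index 2
  5: located slot 2
  6: at 0 the tally is 4
  7: at 1 the tally is 9
Execution walk:
  weigh_samples([4, 5, 6, 2, -2, 4], 6) -> 2  [called from rank_cells, line 10]
  rank_cells([4, 5, 6, 2, -2, 4], 6) -> 18  [called from main, line 27]
  map_offsets([4, 5, 6, 2, -2, 4]) -> 21  [called from main, line 28]
Log origin:
  1: emitted by main (line 26)
  2: emitted by rank_cells (line 9)
  3: emitted by weigh_samples (line 2)
  4: emitted by weigh_samples (line 5)
  5: emitted by rank_cells (line 11)
  6-11: emitted by map_offsets (line 19)
  12: emitted by map_offsets (line 20)
  13: emitted by main (line 29)
A correct fix: line 16: replace `2` with `0`.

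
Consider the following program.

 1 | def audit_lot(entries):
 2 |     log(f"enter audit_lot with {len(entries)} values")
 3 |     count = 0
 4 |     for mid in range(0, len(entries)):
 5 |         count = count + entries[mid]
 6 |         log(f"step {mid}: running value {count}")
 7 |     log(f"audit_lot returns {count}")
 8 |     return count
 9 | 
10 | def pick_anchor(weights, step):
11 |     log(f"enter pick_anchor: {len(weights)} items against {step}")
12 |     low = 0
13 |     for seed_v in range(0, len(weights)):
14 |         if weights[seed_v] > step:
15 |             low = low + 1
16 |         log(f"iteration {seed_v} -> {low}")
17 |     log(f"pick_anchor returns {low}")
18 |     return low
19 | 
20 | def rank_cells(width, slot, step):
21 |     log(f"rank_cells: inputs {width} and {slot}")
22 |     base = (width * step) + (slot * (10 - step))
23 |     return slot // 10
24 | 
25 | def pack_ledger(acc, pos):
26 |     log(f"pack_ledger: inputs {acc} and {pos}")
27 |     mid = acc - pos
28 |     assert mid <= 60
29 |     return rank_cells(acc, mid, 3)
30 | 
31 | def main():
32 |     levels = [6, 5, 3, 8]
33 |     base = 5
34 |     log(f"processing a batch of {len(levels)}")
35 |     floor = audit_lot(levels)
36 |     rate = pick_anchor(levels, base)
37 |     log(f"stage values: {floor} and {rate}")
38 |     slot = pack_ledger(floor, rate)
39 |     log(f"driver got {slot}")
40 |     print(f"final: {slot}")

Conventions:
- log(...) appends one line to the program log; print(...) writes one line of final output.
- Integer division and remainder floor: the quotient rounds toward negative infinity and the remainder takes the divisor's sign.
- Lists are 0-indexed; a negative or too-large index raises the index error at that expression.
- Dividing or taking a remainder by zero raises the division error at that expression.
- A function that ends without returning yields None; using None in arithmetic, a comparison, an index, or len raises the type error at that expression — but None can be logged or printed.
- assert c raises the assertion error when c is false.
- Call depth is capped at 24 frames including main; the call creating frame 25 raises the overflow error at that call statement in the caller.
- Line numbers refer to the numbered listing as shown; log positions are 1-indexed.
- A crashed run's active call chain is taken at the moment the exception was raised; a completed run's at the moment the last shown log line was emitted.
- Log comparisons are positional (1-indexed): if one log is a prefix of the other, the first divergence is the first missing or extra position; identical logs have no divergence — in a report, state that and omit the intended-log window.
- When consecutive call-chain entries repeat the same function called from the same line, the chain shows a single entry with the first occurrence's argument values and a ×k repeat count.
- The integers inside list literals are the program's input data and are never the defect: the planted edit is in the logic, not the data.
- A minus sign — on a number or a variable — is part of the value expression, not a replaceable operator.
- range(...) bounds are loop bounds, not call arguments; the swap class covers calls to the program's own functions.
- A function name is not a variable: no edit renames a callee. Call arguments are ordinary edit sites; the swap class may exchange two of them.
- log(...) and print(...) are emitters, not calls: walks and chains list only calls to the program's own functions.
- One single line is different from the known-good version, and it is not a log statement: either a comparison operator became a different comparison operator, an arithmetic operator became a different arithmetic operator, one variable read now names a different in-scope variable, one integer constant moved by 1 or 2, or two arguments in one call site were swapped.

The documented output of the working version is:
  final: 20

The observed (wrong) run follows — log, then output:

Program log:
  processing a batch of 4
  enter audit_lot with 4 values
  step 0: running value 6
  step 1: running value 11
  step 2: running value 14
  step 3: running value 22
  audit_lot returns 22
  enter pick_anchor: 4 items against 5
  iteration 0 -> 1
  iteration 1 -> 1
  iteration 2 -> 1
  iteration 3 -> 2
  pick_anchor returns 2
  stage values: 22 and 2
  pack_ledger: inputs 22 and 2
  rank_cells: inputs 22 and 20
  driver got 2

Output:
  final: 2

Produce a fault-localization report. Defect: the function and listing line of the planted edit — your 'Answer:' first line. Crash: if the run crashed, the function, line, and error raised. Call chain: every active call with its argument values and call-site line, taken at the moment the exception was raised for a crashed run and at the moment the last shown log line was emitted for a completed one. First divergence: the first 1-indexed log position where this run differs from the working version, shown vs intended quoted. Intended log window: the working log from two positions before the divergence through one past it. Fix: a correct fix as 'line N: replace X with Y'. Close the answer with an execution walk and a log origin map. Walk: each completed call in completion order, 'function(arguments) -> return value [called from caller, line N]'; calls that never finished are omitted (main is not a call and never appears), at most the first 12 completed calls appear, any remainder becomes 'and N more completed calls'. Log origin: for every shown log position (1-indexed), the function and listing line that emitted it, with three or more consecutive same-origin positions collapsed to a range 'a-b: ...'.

Answer: the defect is in rank_cells at line 23.
Core observation: The earliest visible damage is log position 17 — 'driver got 2' rather than the intended 'driver got 20'.
Call chain: main.
First divergence: position 17 — shown 'driver got 2', intended 'driver got 20'.
Intended log window:
  15: pack_ledger: inputs 22 and 2
  16: rank_cells: inputs 22 and 20
  17: driver got 20
Execution walk:
  audit_lot([6, 5, 3, 8]) -> 22  [called from main, line 35]
  pick_anchor([6, 5, 3, 8], 5) -> 2  [called from main, line 36]
  rank_cells(22, 20, 3) -> 2  [called from pack_ledger, line 29]
  pack_ledger(22, 2) -> 2  [called from main, line 38]
Log origin:
  1 — main, line 34
  2 — audit_lot, line 2
  3-6 — audit_lot, line 6
  7 — audit_lot, line 7
  8 — pick_anchor, line 11
  9-12 — pick_anchor, line 16
  13 — pick_anchor, line 17
  14 — main, line 37
  15 — pack_ledger, line 26
  16 — rank_cells, line 21
  17 — main, line 39
A correct fix: line 23: replace `slot` with `base`.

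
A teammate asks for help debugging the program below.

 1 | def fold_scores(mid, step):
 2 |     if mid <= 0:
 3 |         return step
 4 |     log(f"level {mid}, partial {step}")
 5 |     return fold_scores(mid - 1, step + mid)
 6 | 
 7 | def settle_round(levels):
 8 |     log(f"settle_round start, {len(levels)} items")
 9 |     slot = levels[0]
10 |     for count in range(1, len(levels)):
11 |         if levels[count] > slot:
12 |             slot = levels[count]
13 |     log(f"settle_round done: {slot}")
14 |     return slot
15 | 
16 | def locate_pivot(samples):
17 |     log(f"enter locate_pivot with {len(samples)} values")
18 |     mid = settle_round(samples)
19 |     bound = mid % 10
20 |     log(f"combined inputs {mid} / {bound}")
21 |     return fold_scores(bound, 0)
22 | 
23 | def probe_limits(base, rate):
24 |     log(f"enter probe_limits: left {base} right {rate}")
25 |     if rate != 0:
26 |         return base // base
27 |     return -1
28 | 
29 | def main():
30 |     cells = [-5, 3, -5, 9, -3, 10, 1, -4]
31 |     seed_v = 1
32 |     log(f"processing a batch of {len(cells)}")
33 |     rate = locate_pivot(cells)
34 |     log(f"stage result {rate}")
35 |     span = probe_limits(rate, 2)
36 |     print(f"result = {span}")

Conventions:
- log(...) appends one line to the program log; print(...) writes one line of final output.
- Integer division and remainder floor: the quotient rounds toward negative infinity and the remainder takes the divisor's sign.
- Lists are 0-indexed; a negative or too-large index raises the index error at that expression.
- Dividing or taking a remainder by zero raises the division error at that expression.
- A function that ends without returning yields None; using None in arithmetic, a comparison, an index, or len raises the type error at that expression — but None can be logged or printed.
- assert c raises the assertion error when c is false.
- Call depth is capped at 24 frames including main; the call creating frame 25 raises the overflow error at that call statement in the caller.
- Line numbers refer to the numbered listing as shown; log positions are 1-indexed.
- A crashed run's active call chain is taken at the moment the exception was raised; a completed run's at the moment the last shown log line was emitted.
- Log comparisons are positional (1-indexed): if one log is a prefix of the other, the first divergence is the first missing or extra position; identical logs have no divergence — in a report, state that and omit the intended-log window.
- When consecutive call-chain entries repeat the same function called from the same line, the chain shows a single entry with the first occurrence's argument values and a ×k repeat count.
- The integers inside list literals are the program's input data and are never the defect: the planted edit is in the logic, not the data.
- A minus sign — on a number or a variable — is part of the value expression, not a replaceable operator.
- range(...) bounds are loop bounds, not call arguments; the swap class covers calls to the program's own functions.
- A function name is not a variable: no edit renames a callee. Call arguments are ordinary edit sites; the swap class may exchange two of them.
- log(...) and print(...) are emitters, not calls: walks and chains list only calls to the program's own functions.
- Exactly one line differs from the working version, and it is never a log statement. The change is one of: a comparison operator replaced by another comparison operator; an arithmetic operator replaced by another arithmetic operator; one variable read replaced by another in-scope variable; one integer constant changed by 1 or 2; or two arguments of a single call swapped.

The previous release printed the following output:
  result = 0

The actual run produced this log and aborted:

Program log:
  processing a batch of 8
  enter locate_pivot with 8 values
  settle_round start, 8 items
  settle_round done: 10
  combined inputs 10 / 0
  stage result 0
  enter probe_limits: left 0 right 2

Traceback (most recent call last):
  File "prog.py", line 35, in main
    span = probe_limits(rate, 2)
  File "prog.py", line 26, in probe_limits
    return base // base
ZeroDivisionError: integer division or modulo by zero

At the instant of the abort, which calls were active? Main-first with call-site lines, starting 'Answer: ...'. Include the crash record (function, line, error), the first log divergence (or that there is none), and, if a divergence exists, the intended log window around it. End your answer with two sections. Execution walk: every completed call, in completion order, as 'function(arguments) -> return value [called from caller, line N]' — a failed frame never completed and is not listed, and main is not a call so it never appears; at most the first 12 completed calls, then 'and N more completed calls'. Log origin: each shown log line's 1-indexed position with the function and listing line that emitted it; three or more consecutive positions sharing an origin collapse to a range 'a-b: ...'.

Answer: main -> probe_limits (called at line 35).
The tell: All emitted log lines are correct; the crash alone marks the defect.
Crash: probe_limits, line 26, ZeroDivisionError.
First divergence: there is none — every log position agrees.
Execution walk:
  settle_round([-5, 3, -5, 9, -3, 10, 1, -4]) -> 10  [called from locate_pivot, line 18]
  fold_scores(0, 0) -> 0  [called from locate_pivot, line 21]
  locate_pivot([-5, 3, -5, 9, -3, 10, 1, -4]) -> 0  [called from main, line 33]
Log line origins:
  1: logged in main at line 32
  2: logged in locate_pivot at line 17
  3: logged in settle_round at line 8
  4: logged in settle_round at line 13
  5: logged in locate_pivot at line 20
  6: logged in main at line 34
  7: logged in probe_limits at line 24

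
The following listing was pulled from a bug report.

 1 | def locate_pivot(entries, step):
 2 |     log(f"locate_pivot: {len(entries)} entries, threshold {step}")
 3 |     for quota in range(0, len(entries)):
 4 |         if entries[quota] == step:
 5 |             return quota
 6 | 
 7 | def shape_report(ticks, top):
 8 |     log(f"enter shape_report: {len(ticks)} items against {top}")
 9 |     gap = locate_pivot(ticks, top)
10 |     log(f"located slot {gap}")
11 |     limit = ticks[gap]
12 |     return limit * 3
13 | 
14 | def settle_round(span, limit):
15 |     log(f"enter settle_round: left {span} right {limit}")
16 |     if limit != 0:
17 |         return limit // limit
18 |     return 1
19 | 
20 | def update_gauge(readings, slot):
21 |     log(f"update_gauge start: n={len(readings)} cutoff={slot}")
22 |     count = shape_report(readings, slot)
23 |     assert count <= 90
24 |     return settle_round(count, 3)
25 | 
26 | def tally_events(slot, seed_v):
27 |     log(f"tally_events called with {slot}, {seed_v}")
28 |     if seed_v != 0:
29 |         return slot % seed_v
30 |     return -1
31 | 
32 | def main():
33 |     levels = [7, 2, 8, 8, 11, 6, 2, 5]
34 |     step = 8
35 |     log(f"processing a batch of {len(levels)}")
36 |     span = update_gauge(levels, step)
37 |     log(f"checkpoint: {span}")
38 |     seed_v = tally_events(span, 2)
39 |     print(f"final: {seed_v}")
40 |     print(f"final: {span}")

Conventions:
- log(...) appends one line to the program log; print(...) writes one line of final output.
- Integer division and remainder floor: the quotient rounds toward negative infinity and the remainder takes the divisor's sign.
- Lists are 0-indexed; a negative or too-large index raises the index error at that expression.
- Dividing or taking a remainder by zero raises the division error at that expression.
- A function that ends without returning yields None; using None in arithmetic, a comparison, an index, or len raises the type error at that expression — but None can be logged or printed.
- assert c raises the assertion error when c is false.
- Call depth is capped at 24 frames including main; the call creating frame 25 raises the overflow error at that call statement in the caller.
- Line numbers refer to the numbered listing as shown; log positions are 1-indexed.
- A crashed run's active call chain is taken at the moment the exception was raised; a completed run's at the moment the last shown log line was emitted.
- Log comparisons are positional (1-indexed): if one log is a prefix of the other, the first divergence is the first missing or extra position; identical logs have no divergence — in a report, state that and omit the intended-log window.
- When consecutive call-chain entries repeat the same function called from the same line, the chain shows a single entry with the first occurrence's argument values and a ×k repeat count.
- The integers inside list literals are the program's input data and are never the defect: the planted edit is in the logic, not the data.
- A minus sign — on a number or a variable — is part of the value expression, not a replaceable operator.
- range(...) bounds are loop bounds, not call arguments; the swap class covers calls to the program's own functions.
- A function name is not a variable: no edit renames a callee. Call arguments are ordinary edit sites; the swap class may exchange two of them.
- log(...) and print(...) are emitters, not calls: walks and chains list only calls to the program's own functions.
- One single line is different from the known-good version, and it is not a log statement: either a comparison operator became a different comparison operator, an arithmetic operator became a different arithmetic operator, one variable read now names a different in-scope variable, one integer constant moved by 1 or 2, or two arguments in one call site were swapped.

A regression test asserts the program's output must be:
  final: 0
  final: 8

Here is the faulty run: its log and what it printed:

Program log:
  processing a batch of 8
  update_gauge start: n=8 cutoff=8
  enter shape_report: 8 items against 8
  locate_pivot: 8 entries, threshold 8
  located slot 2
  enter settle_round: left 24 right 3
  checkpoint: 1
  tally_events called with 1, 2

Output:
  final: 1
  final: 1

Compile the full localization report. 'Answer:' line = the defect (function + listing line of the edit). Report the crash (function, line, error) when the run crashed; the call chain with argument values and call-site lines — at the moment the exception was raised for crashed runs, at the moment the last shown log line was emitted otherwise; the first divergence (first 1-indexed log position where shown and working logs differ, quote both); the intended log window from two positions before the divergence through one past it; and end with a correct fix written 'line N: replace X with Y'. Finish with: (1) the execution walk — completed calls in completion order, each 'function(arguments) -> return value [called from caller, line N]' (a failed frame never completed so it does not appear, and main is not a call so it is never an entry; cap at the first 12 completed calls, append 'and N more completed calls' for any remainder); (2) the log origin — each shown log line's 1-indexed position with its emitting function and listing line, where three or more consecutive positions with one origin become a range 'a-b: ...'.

Answer: the defect is in settle_round at line 17.
Key observation: Position 7 is the first bad log line: 'checkpoint: 1' should read 'checkpoint: 8'.
Call chain: main -> tally_events(1, 2) (called at line 38).
First divergence: at position 7 the run shows 'checkpoint: 1' where the working version logs 'checkpoint: 8'.
Intended log window:
  5: located slot 2
  6: enter settle_round: left 24 right 3
  7: checkpoint: 8
  8: tally_events called with 8, 2
Execution walk:
  locate_pivot([7, 2, 8, 8, 11, 6, 2, 5], 8) -> 2  [called from shape_report, line 9]
  shape_report([7, 2, 8, 8, 11, 6, 2, 5], 8) -> 24  [called from update_gauge, line 22]
  settle_round(24, 3) -> 1  [called from update_gauge, line 24]
  update_gauge([7, 2, 8, 8, 11, 6, 2, 5], 8) -> 1  [called from main, line 36]
  tally_events(1, 2) -> 1  [called from main, line 38]
Log line origins:
  1 — main, line 35
  2 — update_gauge, line 21
  3 — shape_report, line 8
  4 — locate_pivot, line 2
  5 — shape_report, line 10
  6 — settle_round, line 15
  7 — main, line 37
  8 — tally_events, line 27
A correct fix: line 17: replace `limit // limit` with `span // limit`.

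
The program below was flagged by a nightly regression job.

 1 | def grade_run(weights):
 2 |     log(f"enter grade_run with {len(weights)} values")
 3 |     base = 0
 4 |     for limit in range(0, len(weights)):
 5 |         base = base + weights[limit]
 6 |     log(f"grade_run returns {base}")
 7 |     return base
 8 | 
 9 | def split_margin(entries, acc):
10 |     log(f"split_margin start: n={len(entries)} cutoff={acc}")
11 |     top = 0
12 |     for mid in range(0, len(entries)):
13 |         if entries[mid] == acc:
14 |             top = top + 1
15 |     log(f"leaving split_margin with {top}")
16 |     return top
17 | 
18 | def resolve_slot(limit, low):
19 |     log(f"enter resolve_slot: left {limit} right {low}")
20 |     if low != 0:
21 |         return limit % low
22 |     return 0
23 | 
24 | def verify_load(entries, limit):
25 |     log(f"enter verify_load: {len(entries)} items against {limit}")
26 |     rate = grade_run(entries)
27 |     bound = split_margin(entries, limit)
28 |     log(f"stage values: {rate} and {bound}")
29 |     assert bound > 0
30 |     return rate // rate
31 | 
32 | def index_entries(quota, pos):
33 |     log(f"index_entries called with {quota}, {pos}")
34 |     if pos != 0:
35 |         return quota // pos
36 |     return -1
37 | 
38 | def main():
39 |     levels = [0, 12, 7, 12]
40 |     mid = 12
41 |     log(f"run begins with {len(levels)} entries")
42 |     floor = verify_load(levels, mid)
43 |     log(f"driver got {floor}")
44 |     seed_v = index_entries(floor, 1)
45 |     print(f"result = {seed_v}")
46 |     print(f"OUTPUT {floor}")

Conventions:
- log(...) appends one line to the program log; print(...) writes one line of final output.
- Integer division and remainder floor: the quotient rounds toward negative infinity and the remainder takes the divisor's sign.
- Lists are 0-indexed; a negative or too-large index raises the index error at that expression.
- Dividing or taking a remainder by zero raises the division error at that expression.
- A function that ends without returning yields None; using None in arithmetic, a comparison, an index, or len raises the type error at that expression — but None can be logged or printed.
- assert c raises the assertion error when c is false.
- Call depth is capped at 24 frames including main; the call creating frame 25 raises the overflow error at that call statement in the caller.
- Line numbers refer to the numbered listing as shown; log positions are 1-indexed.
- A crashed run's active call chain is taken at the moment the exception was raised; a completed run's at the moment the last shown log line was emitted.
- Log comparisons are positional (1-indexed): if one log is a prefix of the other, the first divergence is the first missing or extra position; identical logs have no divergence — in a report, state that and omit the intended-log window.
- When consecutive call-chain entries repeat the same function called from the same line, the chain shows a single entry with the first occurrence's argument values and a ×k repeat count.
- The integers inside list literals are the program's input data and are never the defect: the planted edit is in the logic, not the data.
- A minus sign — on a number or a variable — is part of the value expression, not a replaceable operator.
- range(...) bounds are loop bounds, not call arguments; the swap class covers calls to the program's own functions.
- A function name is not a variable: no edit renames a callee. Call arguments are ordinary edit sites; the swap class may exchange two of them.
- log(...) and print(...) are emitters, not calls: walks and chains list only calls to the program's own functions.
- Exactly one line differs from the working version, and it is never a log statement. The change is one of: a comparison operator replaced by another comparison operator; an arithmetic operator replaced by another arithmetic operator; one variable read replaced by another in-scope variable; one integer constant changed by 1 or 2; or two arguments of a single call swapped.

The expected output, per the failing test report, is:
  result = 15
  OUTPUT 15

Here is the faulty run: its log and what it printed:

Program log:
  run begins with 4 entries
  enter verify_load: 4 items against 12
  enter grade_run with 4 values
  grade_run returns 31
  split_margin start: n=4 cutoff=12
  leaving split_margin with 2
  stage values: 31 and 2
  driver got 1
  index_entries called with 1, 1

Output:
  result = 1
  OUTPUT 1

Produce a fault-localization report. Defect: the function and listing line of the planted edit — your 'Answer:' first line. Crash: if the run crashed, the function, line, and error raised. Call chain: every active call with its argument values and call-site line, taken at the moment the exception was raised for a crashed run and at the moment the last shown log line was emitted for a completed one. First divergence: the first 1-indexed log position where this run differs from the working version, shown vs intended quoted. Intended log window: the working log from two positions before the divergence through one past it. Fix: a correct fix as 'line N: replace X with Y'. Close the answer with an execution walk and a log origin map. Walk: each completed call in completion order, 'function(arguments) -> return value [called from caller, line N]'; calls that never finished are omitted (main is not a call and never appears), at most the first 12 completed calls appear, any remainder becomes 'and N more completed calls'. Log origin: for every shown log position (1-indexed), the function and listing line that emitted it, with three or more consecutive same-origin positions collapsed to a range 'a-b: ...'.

Answer: the defect is in verify_load at line 30.
Key observation: Everything matches until log position 8, which reads 'driver got 1' in place of 'driver got 15'.
Call chain: main -> index_entries(1, 1) (called at line 44).
First divergence: position 8 — shown 'driver got 1', intended 'driver got 15'.
Intended log window:
  6: leaving split_margin with 2
  7: stage values: 31 and 2
  8: driver got 15
  9: index_entries called with 15, 1
Execution walk:
  grade_run([0, 12, 7, 12]) -> 31  [called from verify_load, line 26]
  split_margin([0, 12, 7, 12], 12) -> 2  [called from verify_load, line 27]
  verify_load([0, 12, 7, 12], 12) -> 1  [called from main, line 42]
  index_entries(1, 1) -> 1  [called from main, line 44]
Log origin:
  1: logged in main at line 41
  2: logged in verify_load at line 25
  3: logged in grade_run at line 2
  4: logged in grade_run at line 6
  5: logged in split_margin at line 10
  6: logged in split_margin at line 15
  7: logged in verify_load at line 28
  8: logged in main at line 43
  9: logged in index_entries at line 33
A correct fix: line 30: replace `rate // rate` with `rate // bound`.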